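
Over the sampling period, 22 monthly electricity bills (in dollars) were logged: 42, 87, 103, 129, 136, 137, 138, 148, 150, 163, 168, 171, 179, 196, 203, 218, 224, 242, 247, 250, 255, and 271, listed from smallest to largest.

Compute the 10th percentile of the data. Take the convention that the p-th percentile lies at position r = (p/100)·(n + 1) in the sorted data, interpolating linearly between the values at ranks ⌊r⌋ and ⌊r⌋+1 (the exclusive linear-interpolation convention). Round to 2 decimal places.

91.80

n = 22.
r = (10/100)·(22 + 1) = 2.3.
Rank 2 is 87 and rank 3 is 103.
Interpolate: 87 + 0.3·(103 − 87) = 87 + 0.3·16 = 91.8.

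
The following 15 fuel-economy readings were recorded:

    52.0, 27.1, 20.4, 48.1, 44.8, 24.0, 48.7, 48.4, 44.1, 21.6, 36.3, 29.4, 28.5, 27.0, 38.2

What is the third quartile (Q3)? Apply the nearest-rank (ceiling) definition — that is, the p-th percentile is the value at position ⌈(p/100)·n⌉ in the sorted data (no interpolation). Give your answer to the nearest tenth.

48.1

Sorted: 20.4, 21.6, 24.0, 27.0, 27.1, 28.5, 29.4, 36.3, 38.2, 44.1, 44.8, 48.1, 48.4, 48.7, 52.0.
n = 15.
Position = ⌈75/100 · 15⌉ = ⌈11.25⌉ = 12.
The value at rank 12 is 48.1.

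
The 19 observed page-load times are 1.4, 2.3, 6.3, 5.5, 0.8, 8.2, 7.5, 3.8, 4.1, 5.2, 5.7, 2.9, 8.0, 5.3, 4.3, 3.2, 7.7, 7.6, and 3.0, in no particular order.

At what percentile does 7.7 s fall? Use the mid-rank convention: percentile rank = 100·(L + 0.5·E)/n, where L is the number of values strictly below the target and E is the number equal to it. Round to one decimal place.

86.8

Sorted: 0.8, 1.4, 2.3, 2.9, 3.0, 3.2, 3.8, 4.1, 4.3, 5.2, 5.3, 5.5, 5.7, 6.3, 7.5, 7.6, 7.7, 8.0, 8.2.
Count below 7.7: L = 16; count equal: E = 1; n = 19.
Percentile rank = 100·(16 + 0.5·1)/19 = 100·16.5/19 = 86.84.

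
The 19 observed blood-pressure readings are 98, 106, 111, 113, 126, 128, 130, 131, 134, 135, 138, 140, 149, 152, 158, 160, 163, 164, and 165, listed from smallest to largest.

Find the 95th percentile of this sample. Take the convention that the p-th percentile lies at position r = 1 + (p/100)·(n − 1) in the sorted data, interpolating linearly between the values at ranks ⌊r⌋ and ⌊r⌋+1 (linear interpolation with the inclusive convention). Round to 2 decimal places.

164.10

n = 19.
r = 1 + (95/100)·(19 − 1) = 1 + 17.1 = 18.1.
Rank 18 is 164 and rank 19 is 165.
Interpolate: 164 + 0.1·(165 − 164) = 164 + 0.1·1 = 164.1.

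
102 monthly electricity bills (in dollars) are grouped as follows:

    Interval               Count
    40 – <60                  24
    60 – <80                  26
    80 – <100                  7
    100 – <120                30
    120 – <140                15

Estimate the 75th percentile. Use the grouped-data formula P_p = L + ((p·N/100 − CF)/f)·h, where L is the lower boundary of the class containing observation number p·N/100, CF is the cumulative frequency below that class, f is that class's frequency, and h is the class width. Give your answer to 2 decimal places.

N = 102; target position k = 75/100 · 102 = 76.5.
Cumulative frequencies: 24, 50, 57, 87, 102.
Observation 76.5 falls in the class 100 – <120.
L = 100, CF = 57, f = 30, h = 20.
P75 = 100 + ((76.5 − 57)/30)·20 = 100 + 13 = 113.

113.00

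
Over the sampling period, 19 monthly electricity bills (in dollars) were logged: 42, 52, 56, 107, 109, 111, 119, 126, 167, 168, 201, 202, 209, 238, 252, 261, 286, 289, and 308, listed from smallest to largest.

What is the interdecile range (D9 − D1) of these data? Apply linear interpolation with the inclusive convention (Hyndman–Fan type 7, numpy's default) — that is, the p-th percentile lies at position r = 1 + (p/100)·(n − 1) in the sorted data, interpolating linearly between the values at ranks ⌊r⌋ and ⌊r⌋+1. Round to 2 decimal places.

231.40

n = 19.
P10: r = 2.8; ranks 2–3 are 52, 56; interpolating gives 55.2.
P90: r = 17.2; ranks 17–18 are 286, 289; interpolating gives 286.6.
Difference: 286.6 − 55.2 = 231.4.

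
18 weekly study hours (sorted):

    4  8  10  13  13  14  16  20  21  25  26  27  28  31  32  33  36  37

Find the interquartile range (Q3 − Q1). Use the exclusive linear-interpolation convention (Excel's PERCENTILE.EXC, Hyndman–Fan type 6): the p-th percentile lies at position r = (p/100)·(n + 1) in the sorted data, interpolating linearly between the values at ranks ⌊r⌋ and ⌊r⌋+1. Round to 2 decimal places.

18.25

n = 18.
P25: r = 4.75; ranks 4–5 are 13, 13; interpolating gives 13.
P75: r = 14.25; ranks 14–15 are 31, 32; interpolating gives 31.25.
Difference: 31.25 − 13 = 18.25.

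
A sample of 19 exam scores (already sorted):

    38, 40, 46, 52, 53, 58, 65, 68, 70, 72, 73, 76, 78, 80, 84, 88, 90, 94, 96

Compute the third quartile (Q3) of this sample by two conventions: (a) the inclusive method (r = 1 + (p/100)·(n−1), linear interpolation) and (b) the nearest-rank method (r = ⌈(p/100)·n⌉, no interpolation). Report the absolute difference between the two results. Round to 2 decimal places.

2.00

n = 19.
(a) r = 14.5; between ranks 14 (80) and 15 (84): 82.
(b) the nearest-rank method: rank 15 → 84.
|82 − 84| = 2.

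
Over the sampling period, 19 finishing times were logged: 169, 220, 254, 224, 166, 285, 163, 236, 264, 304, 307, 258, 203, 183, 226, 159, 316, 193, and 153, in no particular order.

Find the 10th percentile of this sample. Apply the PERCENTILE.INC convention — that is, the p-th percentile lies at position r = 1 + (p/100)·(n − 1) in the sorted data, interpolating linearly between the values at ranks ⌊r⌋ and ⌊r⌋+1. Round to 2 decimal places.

Sorted: 153, 159, 163, 166, 169, 183, 193, 203, 220, 224, 226, 236, 254, 258, 264, 285, 304, 307, 316.
n = 19.
r = 1 + (10/100)·(19 − 1) = 1 + 1.8 = 2.8.
Rank 2 is 159 and rank 3 is 163.
Interpolate: 159 + 0.8·(163 − 159) = 159 + 0.8·4 = 162.2.

162.20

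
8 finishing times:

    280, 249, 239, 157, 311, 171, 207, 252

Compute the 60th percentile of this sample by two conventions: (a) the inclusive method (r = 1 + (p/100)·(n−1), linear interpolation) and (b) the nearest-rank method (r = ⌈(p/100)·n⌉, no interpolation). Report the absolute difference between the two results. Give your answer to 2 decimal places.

0.60

Sorted: 157, 171, 207, 239, 249, 252, 280, 311.
n = 8.
(a) r = 5.2; between ranks 5 (249) and 6 (252): 249.6.
(b) the nearest-rank method: rank 5 → 249.
|249.6 − 249| = 0.6.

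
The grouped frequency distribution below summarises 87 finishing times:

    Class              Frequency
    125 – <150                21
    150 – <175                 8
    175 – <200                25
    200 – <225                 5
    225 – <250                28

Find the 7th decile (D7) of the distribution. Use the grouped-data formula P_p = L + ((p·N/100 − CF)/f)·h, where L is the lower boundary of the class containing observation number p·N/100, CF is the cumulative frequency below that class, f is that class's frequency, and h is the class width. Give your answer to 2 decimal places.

226.70

N = 87; target position k = 70/100 · 87 = 60.9.
Cumulative frequencies: 21, 29, 54, 59, 87.
Observation 60.9 falls in the class 225 – <250.
L = 225, CF = 59, f = 28, h = 25.
P70 = 225 + ((60.9 − 59)/28)·25 = 225 + 1.69643 = 226.696.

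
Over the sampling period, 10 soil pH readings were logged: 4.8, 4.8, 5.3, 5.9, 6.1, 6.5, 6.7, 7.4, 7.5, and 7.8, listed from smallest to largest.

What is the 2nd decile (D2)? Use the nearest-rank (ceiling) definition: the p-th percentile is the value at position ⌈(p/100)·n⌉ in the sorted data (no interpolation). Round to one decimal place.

n = 10.
Position = ⌈20/100 · 10⌉ = ⌈2⌉ = 2.
The value at rank 2 is 4.8.

4.8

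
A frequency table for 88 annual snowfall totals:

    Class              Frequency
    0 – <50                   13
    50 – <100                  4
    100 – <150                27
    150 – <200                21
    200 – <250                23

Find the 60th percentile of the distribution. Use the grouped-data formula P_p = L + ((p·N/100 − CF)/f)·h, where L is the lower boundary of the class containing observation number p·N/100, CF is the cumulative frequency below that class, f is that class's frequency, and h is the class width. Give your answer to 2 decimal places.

N = 88; target position k = 60/100 · 88 = 52.8.
Cumulative frequencies: 13, 17, 44, 65, 88.
Observation 52.8 falls in the class 150 – <200.
L = 150, CF = 44, f = 21, h = 50.
P60 = 150 + ((52.8 − 44)/21)·50 = 150 + 20.9524 = 170.952.

170.95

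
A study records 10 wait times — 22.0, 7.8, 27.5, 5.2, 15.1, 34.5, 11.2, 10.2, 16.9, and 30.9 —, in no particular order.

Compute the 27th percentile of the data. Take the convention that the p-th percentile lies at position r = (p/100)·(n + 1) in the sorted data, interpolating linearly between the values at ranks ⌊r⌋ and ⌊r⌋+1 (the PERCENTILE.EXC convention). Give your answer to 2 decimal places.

10.13

Sorted: 5.2, 7.8, 10.2, 11.2, 15.1, 16.9, 22.0, 27.5, 30.9, 34.5.
n = 10.
r = (27/100)·(10 + 1) = 2.97.
Rank 2 is 7.8 and rank 3 is 10.2.
Interpolate: 7.8 + 0.97·(10.2 − 7.8) = 7.8 + 0.97·2.4 = 10.128.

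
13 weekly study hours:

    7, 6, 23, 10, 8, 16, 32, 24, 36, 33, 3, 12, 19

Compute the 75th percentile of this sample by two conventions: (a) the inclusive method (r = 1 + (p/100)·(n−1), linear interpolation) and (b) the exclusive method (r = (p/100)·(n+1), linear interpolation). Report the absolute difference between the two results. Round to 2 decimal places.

4.00

Sorted: 3, 6, 7, 8, 10, 12, 16, 19, 23, 24, 32, 33, 36.
n = 13.
(a) r = 10 → value at rank 10 = 24.
(b) r = 10.5; between ranks 10 (24) and 11 (32): 28.
|24 − 28| = 4.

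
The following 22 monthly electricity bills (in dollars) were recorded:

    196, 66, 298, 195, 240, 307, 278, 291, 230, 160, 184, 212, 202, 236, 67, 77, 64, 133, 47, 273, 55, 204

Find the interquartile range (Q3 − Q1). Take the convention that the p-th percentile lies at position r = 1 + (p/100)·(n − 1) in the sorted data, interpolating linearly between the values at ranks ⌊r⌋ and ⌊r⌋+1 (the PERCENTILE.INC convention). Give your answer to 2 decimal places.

Sorted: 47, 55, 64, 66, 67, 77, 133, 160, 184, 195, 196, 202, 204, 212, 230, 236, 240, 273, 278, 291, 298, 307.
n = 22.
P25: r = 6.25; ranks 6–7 are 77, 133; interpolating gives 91.
P75: r = 16.75; ranks 16–17 are 236, 240; interpolating gives 239.
Difference: 239 − 91 = 148.

148.00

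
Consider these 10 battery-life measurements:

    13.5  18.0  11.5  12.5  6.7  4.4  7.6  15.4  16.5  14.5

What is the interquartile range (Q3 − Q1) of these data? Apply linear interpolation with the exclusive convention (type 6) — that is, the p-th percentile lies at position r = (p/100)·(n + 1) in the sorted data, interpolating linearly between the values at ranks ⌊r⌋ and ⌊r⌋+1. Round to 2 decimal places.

Sorted: 4.4, 6.7, 7.6, 11.5, 12.5, 13.5, 14.5, 15.4, 16.5, 18.0.
n = 10.
P25: r = 2.75; ranks 2–3 are 6.7, 7.6; interpolating gives 7.375.
P75: r = 8.25; ranks 8–9 are 15.4, 16.5; interpolating gives 15.675.
Difference: 15.675 − 7.375 = 8.3.

8.30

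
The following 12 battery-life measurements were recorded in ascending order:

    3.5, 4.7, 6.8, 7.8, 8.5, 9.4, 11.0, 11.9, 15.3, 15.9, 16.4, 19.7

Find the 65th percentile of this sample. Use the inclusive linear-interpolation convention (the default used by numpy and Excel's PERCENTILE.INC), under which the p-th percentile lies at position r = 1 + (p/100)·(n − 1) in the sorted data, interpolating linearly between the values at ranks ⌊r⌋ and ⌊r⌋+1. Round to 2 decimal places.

n = 12.
r = 1 + (65/100)·(12 − 1) = 1 + 7.15 = 8.15.
Rank 8 is 11.9 and rank 9 is 15.3.
Interpolate: 11.9 + 0.15·(15.3 − 11.9) = 11.9 + 0.15·3.4 = 12.41.

12.41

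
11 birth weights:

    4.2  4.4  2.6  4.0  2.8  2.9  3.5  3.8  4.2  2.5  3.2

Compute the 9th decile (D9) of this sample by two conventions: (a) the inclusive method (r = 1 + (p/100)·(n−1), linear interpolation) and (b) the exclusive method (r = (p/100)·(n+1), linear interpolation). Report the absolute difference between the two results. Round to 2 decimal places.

0.16

Sorted: 2.5, 2.6, 2.8, 2.9, 3.2, 3.5, 3.8, 4.0, 4.2, 4.2, 4.4.
n = 11.
(a) r = 10 → value at rank 10 = 4.2.
(b) r = 10.8; between ranks 10 (4.2) and 11 (4.4): 4.36.
|4.2 − 4.36| = 0.16.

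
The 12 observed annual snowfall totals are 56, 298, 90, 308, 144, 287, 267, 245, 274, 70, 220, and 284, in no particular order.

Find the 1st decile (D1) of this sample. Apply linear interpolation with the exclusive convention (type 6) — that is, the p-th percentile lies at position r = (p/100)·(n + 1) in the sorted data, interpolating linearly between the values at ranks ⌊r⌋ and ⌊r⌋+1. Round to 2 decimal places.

Sorted: 56, 70, 90, 144, 220, 245, 267, 274, 284, 287, 298, 308.
n = 12.
r = (10/100)·(12 + 1) = 1.3.
Rank 1 is 56 and rank 2 is 70.
Interpolate: 56 + 0.3·(70 − 56) = 56 + 0.3·14 = 60.2.

60.20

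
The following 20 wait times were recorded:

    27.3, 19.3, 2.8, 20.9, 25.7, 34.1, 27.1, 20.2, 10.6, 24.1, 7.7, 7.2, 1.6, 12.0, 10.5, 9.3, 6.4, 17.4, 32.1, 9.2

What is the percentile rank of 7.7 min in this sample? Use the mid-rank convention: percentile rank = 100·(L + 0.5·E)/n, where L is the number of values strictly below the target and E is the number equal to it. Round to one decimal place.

Sorted: 1.6, 2.8, 6.4, 7.2, 7.7, 9.2, 9.3, 10.5, 10.6, 12.0, 17.4, 19.3, 20.2, 20.9, 24.1, 25.7, 27.1, 27.3, 32.1, 34.1.
Count below 7.7: L = 4; count equal: E = 1; n = 20.
Percentile rank = 100·(4 + 0.5·1)/20 = 100·4.5/20 = 22.5.

22.5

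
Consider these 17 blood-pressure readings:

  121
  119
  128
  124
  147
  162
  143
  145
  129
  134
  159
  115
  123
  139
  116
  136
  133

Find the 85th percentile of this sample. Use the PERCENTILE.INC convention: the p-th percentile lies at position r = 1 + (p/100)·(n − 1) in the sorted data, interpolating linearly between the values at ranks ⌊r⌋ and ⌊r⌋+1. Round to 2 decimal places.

146.20

Sorted: 115, 116, 119, 121, 123, 124, 128, 129, 133, 134, 136, 139, 143, 145, 147, 159, 162.
n = 17.
r = 1 + (85/100)·(17 − 1) = 1 + 13.6 = 14.6.
Rank 14 is 145 and rank 15 is 147.
Interpolate: 145 + 0.6·(147 − 145) = 145 + 0.6·2 = 146.2.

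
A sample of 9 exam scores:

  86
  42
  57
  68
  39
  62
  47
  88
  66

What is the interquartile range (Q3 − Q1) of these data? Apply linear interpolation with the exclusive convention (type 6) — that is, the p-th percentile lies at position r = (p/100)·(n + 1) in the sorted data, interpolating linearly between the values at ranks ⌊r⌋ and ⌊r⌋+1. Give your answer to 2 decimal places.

Sorted: 39, 42, 47, 57, 62, 66, 68, 86, 88.
n = 9.
P25: r = 2.5; ranks 2–3 are 42, 47; interpolating gives 44.5.
P75: r = 7.5; ranks 7–8 are 68, 86; interpolating gives 77.
Difference: 77 − 44.5 = 32.5.

32.50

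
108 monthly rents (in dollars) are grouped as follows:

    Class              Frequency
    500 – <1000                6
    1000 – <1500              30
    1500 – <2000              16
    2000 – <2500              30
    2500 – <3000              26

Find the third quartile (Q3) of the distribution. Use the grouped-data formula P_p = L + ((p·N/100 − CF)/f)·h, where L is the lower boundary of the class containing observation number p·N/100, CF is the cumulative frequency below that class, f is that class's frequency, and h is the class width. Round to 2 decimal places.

N = 108; target position k = 75/100 · 108 = 81.
Cumulative frequencies: 6, 36, 52, 82, 108.
Observation 81 falls in the class 2000 – <2500.
L = 2000, CF = 52, f = 30, h = 500.
P75 = 2000 + ((81 − 52)/30)·500 = 2000 + 483.333 = 2483.33.

2483.33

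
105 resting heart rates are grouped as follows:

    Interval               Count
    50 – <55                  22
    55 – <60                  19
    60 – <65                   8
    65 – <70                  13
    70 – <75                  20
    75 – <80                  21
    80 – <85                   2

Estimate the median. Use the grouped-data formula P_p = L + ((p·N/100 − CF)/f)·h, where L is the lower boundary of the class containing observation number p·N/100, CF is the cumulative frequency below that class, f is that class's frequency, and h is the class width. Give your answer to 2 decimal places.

66.35

N = 105; target position k = 50/100 · 105 = 52.5.
Cumulative frequencies: 22, 41, 49, 62, 82, 103, 105.
Observation 52.5 falls in the class 65 – <70.
L = 65, CF = 49, f = 13, h = 5.
P50 = 65 + ((52.5 − 49)/13)·5 = 65 + 1.34615 = 66.3462.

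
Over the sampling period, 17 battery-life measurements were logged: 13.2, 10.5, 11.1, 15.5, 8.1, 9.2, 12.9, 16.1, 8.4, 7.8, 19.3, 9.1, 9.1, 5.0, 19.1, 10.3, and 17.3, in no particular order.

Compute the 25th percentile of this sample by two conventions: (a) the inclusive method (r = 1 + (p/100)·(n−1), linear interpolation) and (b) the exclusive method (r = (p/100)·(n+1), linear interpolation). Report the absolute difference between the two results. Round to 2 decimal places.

Sorted: 5.0, 7.8, 8.1, 8.4, 9.1, 9.1, 9.2, 10.3, 10.5, 11.1, 12.9, 13.2, 15.5, 16.1, 17.3, 19.1, 19.3.
n = 17.
(a) r = 5 → value at rank 5 = 9.1.
(b) r = 4.5; between ranks 4 (8.4) and 5 (9.1): 8.75.
|9.1 − 8.75| = 0.35.

0.35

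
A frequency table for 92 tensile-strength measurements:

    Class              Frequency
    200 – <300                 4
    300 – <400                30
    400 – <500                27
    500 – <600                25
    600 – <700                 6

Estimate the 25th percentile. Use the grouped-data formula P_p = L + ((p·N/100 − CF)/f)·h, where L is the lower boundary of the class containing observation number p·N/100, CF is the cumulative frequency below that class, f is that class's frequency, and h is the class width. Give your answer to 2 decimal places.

363.33

N = 92; target position k = 25/100 · 92 = 23.
Cumulative frequencies: 4, 34, 61, 86, 92.
Observation 23 falls in the class 300 – <400.
L = 300, CF = 4, f = 30, h = 100.
P25 = 300 + ((23 − 4)/30)·100 = 300 + 63.3333 = 363.333.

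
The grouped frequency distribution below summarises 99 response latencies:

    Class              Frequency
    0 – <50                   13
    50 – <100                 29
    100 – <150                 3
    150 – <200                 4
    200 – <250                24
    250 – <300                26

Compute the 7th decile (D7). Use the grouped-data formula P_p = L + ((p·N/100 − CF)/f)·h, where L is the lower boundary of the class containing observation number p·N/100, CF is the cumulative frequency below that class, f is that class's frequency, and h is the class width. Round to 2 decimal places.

N = 99; target position k = 70/100 · 99 = 69.3.
Cumulative frequencies: 13, 42, 45, 49, 73, 99.
Observation 69.3 falls in the class 200 – <250.
L = 200, CF = 49, f = 24, h = 50.
P70 = 200 + ((69.3 − 49)/24)·50 = 200 + 42.2917 = 242.292.

242.29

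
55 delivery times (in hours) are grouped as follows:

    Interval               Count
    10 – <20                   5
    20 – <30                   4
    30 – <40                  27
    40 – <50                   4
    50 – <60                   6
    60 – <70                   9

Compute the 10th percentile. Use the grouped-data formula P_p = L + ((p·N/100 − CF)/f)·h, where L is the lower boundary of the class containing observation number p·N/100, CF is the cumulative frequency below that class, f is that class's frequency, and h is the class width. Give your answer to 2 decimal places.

N = 55; target position k = 10/100 · 55 = 5.5.
Cumulative frequencies: 5, 9, 36, 40, 46, 55.
Observation 5.5 falls in the class 20 – <30.
L = 20, CF = 5, f = 4, h = 10.
P10 = 20 + ((5.5 − 5)/4)·10 = 20 + 1.25 = 21.25.

21.25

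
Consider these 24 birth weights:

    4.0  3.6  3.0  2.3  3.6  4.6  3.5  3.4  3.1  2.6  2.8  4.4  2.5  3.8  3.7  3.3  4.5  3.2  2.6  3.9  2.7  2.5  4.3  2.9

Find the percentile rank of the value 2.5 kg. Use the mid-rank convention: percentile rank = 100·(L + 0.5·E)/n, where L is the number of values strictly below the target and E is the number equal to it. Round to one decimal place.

Sorted: 2.3, 2.5, 2.5, 2.6, 2.6, 2.7, 2.8, 2.9, 3.0, 3.1, 3.2, 3.3, 3.4, 3.5, 3.6, 3.6, 3.7, 3.8, 3.9, 4.0, 4.3, 4.4, 4.5, 4.6.
Count below 2.5: L = 1; count equal: E = 2; n = 24.
Percentile rank = 100·(1 + 0.5·2)/24 = 100·2/24 = 8.333.

8.3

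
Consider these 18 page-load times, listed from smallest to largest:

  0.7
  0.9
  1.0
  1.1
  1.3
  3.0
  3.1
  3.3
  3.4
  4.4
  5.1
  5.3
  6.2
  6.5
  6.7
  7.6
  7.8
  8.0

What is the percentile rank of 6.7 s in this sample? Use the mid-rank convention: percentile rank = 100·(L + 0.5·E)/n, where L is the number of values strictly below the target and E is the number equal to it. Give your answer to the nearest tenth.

Count below 6.7: L = 14; count equal: E = 1; n = 18.
Percentile rank = 100·(14 + 0.5·1)/18 = 100·14.5/18 = 80.56.

80.6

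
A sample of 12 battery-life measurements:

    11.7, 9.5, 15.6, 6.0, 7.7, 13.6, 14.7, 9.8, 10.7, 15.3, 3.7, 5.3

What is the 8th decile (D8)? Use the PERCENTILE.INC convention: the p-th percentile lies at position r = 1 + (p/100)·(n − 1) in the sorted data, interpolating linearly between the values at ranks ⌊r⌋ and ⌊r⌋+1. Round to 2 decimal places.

Sorted: 3.7, 5.3, 6.0, 7.7, 9.5, 9.8, 10.7, 11.7, 13.6, 14.7, 15.3, 15.6.
n = 12.
r = 1 + (80/100)·(12 − 1) = 1 + 8.8 = 9.8.
Rank 9 is 13.6 and rank 10 is 14.7.
Interpolate: 13.6 + 0.8·(14.7 − 13.6) = 13.6 + 0.8·1.1 = 14.48.

14.48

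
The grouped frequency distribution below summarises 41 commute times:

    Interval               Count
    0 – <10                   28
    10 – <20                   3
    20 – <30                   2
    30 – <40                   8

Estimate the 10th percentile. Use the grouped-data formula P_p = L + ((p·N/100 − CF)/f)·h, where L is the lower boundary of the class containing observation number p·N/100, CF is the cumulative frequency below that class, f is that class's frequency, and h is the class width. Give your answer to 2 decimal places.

N = 41; target position k = 10/100 · 41 = 4.1.
Cumulative frequencies: 28, 31, 33, 41.
Observation 4.1 falls in the class 0 – <10.
L = 0, CF = 0, f = 28, h = 10.
P10 = 0 + ((4.1 − 0)/28)·10 = 0 + 1.46429 = 1.46429.

1.46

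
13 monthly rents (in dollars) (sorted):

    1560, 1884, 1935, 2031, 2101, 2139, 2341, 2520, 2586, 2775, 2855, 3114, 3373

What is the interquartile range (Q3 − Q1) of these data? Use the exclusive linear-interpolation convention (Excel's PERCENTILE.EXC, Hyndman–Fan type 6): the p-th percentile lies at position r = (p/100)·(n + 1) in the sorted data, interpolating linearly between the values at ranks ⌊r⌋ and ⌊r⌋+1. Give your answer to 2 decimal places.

832.00

n = 13.
P25: r = 3.5; ranks 3–4 are 1935, 2031; interpolating gives 1983.
P75: r = 10.5; ranks 10–11 are 2775, 2855; interpolating gives 2815.
Difference: 2815 − 1983 = 832.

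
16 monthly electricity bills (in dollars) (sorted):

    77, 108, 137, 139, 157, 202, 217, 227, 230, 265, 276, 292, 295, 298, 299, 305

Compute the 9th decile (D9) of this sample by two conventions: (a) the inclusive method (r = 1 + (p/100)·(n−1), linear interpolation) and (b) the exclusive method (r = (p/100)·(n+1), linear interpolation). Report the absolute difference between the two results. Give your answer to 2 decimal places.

2.30

n = 16.
(a) r = 14.5; between ranks 14 (298) and 15 (299): 298.5.
(b) r = 15.3; between ranks 15 (299) and 16 (305): 300.8.
|298.5 − 300.8| = 2.3.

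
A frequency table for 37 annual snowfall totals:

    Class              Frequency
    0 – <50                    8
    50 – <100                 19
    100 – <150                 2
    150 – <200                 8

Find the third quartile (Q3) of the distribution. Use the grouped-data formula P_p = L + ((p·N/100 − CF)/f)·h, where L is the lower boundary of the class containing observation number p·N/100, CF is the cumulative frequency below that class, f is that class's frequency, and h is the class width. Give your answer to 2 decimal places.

118.75

N = 37; target position k = 75/100 · 37 = 27.75.
Cumulative frequencies: 8, 27, 29, 37.
Observation 27.75 falls in the class 100 – <150.
L = 100, CF = 27, f = 2, h = 50.
P75 = 100 + ((27.75 − 27)/2)·50 = 100 + 18.75 = 118.75.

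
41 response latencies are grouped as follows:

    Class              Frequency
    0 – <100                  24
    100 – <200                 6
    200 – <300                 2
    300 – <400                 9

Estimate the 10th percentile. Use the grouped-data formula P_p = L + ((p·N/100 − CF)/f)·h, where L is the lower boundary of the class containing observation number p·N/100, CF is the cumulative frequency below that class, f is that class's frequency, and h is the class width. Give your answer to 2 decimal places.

N = 41; target position k = 10/100 · 41 = 4.1.
Cumulative frequencies: 24, 30, 32, 41.
Observation 4.1 falls in the class 0 – <100.
L = 0, CF = 0, f = 24, h = 100.
P10 = 0 + ((4.1 − 0)/24)·100 = 0 + 17.0833 = 17.0833.

17.08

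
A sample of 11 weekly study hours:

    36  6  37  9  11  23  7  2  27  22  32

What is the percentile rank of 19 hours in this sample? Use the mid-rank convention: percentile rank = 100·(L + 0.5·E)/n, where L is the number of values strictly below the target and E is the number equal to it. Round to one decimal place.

Sorted: 2, 6, 7, 9, 11, 22, 23, 27, 32, 36, 37.
Count below 19: L = 5; count equal: E = 0; n = 11.
Percentile rank = 100·(5 + 0.5·0)/11 = 100·5/11 = 45.45.

45.5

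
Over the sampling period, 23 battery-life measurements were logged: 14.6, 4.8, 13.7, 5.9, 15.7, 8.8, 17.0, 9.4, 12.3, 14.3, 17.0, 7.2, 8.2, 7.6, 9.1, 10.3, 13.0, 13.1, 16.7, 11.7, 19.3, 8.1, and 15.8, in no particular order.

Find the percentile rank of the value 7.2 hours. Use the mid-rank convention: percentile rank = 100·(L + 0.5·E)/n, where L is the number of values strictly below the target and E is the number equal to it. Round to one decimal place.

10.9

Sorted: 4.8, 5.9, 7.2, 7.6, 8.1, 8.2, 8.8, 9.1, 9.4, 10.3, 11.7, 12.3, 13.0, 13.1, 13.7, 14.3, 14.6, 15.7, 15.8, 16.7, 17.0, 17.0, 19.3.
Count below 7.2: L = 2; count equal: E = 1; n = 23.
Percentile rank = 100·(2 + 0.5·1)/23 = 100·2.5/23 = 10.87.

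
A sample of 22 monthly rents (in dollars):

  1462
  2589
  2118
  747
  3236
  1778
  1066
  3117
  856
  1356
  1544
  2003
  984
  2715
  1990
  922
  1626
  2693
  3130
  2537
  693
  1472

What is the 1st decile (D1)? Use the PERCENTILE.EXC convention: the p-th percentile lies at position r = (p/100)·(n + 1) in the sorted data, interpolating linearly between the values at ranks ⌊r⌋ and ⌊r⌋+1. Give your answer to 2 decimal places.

Sorted: 693, 747, 856, 922, 984, 1066, 1356, 1462, 1472, 1544, 1626, 1778, 1990, 2003, 2118, 2537, 2589, 2693, 2715, 3117, 3130, 3236.
n = 22.
r = (10/100)·(22 + 1) = 2.3.
Rank 2 is 747 and rank 3 is 856.
Interpolate: 747 + 0.3·(856 − 747) = 747 + 0.3·109 = 779.7.

779.70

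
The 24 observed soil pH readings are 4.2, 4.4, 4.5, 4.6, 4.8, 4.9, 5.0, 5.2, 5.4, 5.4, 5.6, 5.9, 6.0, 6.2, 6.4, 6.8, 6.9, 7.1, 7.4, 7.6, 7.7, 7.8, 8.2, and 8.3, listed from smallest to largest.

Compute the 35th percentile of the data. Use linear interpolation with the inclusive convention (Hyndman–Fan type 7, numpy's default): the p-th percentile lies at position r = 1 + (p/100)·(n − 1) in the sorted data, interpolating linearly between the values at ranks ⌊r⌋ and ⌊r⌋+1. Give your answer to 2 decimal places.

n = 24.
r = 1 + (35/100)·(24 − 1) = 1 + 8.05 = 9.05.
Rank 9 is 5.4 and rank 10 is 5.4.
Interpolate: 5.4 + 0.05·(5.4 − 5.4) = 5.4 + 0.05·0 = 5.4.

5.40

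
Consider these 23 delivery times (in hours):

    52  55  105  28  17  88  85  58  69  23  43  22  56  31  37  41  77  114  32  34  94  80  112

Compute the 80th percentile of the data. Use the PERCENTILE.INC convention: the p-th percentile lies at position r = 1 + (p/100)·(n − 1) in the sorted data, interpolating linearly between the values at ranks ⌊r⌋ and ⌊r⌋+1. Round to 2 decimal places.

Sorted: 17, 22, 23, 28, 31, 32, 34, 37, 41, 43, 52, 55, 56, 58, 69, 77, 80, 85, 88, 94, 105, 112, 114.
n = 23.
r = 1 + (80/100)·(23 − 1) = 1 + 17.6 = 18.6.
Rank 18 is 85 and rank 19 is 88.
Interpolate: 85 + 0.6·(88 − 85) = 85 + 0.6·3 = 86.8.

86.80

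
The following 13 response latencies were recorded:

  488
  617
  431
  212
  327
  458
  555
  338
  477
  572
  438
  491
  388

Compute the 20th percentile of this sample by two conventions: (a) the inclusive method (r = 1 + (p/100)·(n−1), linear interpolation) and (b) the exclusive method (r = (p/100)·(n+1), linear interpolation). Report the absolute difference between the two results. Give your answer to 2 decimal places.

22.20

Sorted: 212, 327, 338, 388, 431, 438, 458, 477, 488, 491, 555, 572, 617.
n = 13.
(a) r = 3.4; between ranks 3 (338) and 4 (388): 358.
(b) r = 2.8; between ranks 2 (327) and 3 (338): 335.8.
|358 − 335.8| = 22.2.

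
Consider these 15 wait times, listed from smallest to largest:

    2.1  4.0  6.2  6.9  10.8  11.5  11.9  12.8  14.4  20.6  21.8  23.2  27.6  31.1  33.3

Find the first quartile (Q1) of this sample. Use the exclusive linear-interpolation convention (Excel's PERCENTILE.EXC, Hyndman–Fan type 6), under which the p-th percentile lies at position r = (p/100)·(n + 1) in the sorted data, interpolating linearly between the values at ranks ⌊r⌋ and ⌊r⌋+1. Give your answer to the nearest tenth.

6.9

n = 15.
r = (25/100)·(15 + 1) = 4.
r is an integer, so P25 is the value at rank 4: 6.9.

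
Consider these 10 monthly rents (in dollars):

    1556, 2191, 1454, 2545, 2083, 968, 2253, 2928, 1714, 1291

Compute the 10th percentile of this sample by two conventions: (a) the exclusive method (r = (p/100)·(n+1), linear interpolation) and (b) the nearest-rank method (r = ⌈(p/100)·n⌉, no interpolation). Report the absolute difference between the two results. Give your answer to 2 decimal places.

32.30

Sorted: 968, 1291, 1454, 1556, 1714, 2083, 2191, 2253, 2545, 2928.
n = 10.
(a) r = 1.1; between ranks 1 (968) and 2 (1291): 1000.3.
(b) the nearest-rank method: rank 1 → 968.
|1000.3 − 968| = 32.3.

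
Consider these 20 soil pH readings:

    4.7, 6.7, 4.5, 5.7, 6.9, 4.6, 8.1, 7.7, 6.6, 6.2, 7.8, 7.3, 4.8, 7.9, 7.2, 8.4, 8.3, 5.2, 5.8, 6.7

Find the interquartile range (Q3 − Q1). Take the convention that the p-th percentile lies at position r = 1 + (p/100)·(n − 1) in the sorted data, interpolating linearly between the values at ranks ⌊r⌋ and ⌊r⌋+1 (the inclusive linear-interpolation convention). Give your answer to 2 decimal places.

2.15

Sorted: 4.5, 4.6, 4.7, 4.8, 5.2, 5.7, 5.8, 6.2, 6.6, 6.7, 6.7, 6.9, 7.2, 7.3, 7.7, 7.8, 7.9, 8.1, 8.3, 8.4.
n = 20.
P25: r = 5.75; ranks 5–6 are 5.2, 5.7; interpolating gives 5.575.
P75: r = 15.25; ranks 15–16 are 7.7, 7.8; interpolating gives 7.725.
Difference: 7.725 − 5.575 = 2.15.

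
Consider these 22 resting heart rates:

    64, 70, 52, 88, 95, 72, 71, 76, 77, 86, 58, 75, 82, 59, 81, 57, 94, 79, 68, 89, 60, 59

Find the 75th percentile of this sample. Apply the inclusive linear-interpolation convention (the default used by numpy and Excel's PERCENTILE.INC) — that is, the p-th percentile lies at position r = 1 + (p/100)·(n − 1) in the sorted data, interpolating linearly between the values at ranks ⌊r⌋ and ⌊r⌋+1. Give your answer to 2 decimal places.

81.75

Sorted: 52, 57, 58, 59, 59, 60, 64, 68, 70, 71, 72, 75, 76, 77, 79, 81, 82, 86, 88, 89, 94, 95.
n = 22.
r = 1 + (75/100)·(22 − 1) = 1 + 15.75 = 16.75.
Rank 16 is 81 and rank 17 is 82.
Interpolate: 81 + 0.75·(82 − 81) = 81 + 0.75·1 = 81.75.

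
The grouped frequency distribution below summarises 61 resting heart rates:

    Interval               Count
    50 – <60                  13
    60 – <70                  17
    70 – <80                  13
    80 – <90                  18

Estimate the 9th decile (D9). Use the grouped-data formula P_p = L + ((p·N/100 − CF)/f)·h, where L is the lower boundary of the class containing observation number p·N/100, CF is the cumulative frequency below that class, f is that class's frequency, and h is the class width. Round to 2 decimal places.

86.61

N = 61; target position k = 90/100 · 61 = 54.9.
Cumulative frequencies: 13, 30, 43, 61.
Observation 54.9 falls in the class 80 – <90.
L = 80, CF = 43, f = 18, h = 10.
P90 = 80 + ((54.9 − 43)/18)·10 = 80 + 6.61111 = 86.6111.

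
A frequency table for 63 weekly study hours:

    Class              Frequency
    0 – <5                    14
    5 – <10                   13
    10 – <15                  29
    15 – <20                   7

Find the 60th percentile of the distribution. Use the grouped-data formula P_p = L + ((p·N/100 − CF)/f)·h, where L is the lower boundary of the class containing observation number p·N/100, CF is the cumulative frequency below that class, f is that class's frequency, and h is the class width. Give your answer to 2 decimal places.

N = 63; target position k = 60/100 · 63 = 37.8.
Cumulative frequencies: 14, 27, 56, 63.
Observation 37.8 falls in the class 10 – <15.
L = 10, CF = 27, f = 29, h = 5.
P60 = 10 + ((37.8 − 27)/29)·5 = 10 + 1.86207 = 11.8621.

11.86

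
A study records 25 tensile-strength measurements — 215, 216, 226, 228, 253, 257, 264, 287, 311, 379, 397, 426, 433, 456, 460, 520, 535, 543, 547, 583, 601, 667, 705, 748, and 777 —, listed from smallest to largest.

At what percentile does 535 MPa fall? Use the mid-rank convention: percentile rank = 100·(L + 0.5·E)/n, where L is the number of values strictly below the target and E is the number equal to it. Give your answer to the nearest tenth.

66.0

Count below 535: L = 16; count equal: E = 1; n = 25.
Percentile rank = 100·(16 + 0.5·1)/25 = 100·16.5/25 = 66.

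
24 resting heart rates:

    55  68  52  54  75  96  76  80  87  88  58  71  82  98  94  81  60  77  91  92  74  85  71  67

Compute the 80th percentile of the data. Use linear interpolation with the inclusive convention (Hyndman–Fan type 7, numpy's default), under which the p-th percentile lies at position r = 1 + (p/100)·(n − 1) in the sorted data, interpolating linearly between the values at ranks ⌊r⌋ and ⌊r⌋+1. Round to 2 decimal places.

89.20

Sorted: 52, 54, 55, 58, 60, 67, 68, 71, 71, 74, 75, 76, 77, 80, 81, 82, 85, 87, 88, 91, 92, 94, 96, 98.
n = 24.
r = 1 + (80/100)·(24 − 1) = 1 + 18.4 = 19.4.
Rank 19 is 88 and rank 20 is 91.
Interpolate: 88 + 0.4·(91 − 88) = 88 + 0.4·3 = 89.2.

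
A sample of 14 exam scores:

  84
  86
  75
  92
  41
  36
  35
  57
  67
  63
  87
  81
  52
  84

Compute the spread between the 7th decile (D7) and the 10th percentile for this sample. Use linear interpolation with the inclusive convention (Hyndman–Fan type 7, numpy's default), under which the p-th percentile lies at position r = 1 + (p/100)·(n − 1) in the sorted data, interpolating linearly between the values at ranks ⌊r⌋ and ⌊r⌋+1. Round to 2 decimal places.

Sorted: 35, 36, 41, 52, 57, 63, 67, 75, 81, 84, 84, 86, 87, 92.
n = 14.
P10: r = 2.3; ranks 2–3 are 36, 41; interpolating gives 37.5.
P70: r = 10.1; ranks 10–11 are 84, 84; interpolating gives 84.
Difference: 84 − 37.5 = 46.5.

46.50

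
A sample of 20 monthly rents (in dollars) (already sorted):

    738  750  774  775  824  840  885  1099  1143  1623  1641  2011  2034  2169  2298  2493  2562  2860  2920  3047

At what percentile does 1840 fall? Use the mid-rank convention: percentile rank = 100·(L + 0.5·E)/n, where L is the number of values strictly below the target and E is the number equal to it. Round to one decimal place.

55.0

Count below 1840: L = 11; count equal: E = 0; n = 20.
Percentile rank = 100·(11 + 0.5·0)/20 = 100·11/20 = 55.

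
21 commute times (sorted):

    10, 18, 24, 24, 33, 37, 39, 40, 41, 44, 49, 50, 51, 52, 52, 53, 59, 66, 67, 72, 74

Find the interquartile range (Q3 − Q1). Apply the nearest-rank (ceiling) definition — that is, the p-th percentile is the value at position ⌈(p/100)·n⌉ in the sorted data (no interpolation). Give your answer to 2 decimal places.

16.00

n = 21.
P25: rank ⌈25/100·21⌉ = 6 → 37.
P75: rank ⌈75/100·21⌉ = 16 → 53.
Difference: 53 − 37 = 16.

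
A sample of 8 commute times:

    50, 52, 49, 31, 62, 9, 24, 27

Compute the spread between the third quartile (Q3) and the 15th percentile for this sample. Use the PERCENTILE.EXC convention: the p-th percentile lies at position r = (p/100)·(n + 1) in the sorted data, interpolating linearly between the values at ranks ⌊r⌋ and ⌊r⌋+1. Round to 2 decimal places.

Sorted: 9, 24, 27, 31, 49, 50, 52, 62.
n = 8.
P15: r = 1.35; ranks 1–2 are 9, 24; interpolating gives 14.25.
P75: r = 6.75; ranks 6–7 are 50, 52; interpolating gives 51.5.
Difference: 51.5 − 14.25 = 37.25.

37.25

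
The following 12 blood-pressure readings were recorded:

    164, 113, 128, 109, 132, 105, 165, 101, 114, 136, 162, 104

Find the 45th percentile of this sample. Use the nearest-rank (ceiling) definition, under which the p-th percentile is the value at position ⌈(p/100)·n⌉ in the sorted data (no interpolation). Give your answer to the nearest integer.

Sorted: 101, 104, 105, 109, 113, 114, 128, 132, 136, 162, 164, 165.
n = 12.
Position = ⌈45/100 · 12⌉ = ⌈5.4⌉ = 6.
The value at rank 6 is 114.

114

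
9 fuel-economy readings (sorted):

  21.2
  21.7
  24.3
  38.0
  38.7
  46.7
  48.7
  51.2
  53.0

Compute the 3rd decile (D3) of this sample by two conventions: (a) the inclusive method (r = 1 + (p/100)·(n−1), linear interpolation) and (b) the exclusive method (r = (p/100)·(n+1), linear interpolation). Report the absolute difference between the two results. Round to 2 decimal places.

n = 9.
(a) r = 3.4; between ranks 3 (24.3) and 4 (38.0): 29.78.
(b) r = 3 → value at rank 3 = 24.3.
|29.78 − 24.3| = 5.48.

5.48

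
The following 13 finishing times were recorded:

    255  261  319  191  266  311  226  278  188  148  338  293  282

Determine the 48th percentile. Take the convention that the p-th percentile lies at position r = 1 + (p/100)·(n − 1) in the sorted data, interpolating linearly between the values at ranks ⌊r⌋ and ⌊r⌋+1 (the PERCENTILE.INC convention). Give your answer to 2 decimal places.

264.80

Sorted: 148, 188, 191, 226, 255, 261, 266, 278, 282, 293, 311, 319, 338.
n = 13.
r = 1 + (48/100)·(13 − 1) = 1 + 5.76 = 6.76.
Rank 6 is 261 and rank 7 is 266.
Interpolate: 261 + 0.76·(266 − 261) = 261 + 0.76·5 = 264.8.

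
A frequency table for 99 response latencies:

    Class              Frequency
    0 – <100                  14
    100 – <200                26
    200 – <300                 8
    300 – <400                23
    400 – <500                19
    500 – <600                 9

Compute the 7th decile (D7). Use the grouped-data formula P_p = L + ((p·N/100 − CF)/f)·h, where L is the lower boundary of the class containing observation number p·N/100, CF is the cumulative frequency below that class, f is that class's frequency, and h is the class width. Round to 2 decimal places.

392.61

N = 99; target position k = 70/100 · 99 = 69.3.
Cumulative frequencies: 14, 40, 48, 71, 90, 99.
Observation 69.3 falls in the class 300 – <400.
L = 300, CF = 48, f = 23, h = 100.
P70 = 300 + ((69.3 − 48)/23)·100 = 300 + 92.6087 = 392.609.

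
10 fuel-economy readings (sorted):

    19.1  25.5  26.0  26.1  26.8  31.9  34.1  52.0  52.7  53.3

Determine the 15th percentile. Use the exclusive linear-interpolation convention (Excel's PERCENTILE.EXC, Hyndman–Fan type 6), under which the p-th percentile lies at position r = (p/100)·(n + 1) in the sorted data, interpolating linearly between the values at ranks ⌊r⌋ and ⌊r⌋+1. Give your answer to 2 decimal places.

n = 10.
r = (15/100)·(10 + 1) = 1.65.
Rank 1 is 19.1 and rank 2 is 25.5.
Interpolate: 19.1 + 0.65·(25.5 − 19.1) = 19.1 + 0.65·6.4 = 23.26.

23.26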